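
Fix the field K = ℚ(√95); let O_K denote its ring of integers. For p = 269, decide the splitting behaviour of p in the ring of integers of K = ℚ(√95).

d = 95 ≡ 3 (mod 4), so O_K = ℤ[√95] and disc(K) = 4d = 380.
disc(K) = 380 is not divisible by 269; 269 is unramified.
Euler's criterion: 95^134 mod 269 = 268. Thus (95|269) = -1.
d is a non-residue mod p, hence 269 remains inert in O_K.

inert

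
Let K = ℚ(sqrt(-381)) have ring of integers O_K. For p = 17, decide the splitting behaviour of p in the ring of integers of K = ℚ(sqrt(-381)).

inert — (17) stays prime in O_K

Since -381 ≢ 1 mod 4, the ring of integers is ℤ[√-381] with discriminant 4·(-381) = -1524.
disc(K) = -1524 is not divisible by 17; 17 is unramified.
Compute (-381/17) via Euler: 10^((17-1)/2) mod 17 = 16, so (-381/17) = -1.
d is a non-residue mod p, hence 17 remains inert in O_K.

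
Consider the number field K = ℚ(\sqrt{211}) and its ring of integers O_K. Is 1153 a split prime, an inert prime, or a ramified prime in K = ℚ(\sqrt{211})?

1153 remains inert

d = 211 ≡ 3 (mod 4), so O_K = ℤ[√211] and disc(K) = 4d = 844.
Since gcd(1153, 844) = 1 the prime 1153 does not ramify.
(211/1153) = 211^576 mod 1153 = 1152, giving Legendre symbol -1.
d is a non-residue mod p, hence 1153 remains inert in O_K.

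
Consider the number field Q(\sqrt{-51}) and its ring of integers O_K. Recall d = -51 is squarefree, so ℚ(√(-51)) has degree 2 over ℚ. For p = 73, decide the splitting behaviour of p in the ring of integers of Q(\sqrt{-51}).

-51 mod 4 = 1, hence disc K = -51 and O_K = ℤ[(1+√-51)/2].
Since gcd(73, -51) = 1 the prime 73 does not ramify.
Legendre symbol by Euler's criterion: (-51/73) ≡ (-51)^36 ≡ 72 (mod 73), i.e. (-51/73) = -1.
(-51/73) = -1, so 73 is inert.

p is inert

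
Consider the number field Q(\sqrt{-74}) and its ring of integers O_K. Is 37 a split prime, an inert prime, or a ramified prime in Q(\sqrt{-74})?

ramifies in O_K

Since -74 ≢ 1 mod 4, the ring of integers is ℤ[√-74] with discriminant 4·(-74) = -296.
37 divides disc(K) = -296, so 37 ramifies.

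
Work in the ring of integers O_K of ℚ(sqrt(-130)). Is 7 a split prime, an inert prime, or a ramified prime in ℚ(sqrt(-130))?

inert — (7) stays prime in O_K

Since -130 ≢ 1 mod 4, the ring of integers is ℤ[√-130] with discriminant 4·(-130) = -520.
Since gcd(7, -520) = 1 the prime 7 does not ramify.
Legendre symbol by Euler's criterion: (-130/7) ≡ (-130)^3 ≡ 6 (mod 7), i.e. (-130/7) = -1.
d is a non-residue mod p, hence 7 remains inert in O_K.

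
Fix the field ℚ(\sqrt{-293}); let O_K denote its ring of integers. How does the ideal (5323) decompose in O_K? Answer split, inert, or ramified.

Since -293 ≢ 1 mod 4, the ring of integers is ℤ[√-293] with discriminant 4·(-293) = -1172.
Since gcd(5323, -1172) = 1 the prime 5323 does not ramify.
Euler's criterion: (-293)^2661 mod 5323 = 5322. Thus (-293|5323) = -1.
Legendre symbol -1 ⇒ 5323 is inert.

inert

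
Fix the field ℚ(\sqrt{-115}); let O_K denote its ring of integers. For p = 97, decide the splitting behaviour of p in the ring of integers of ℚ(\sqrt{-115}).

-115 mod 4 = 1, hence disc K = -115 and O_K = ℤ[(1+√-115)/2].
97 ∤ -115, so 97 is unramified.
Legendre symbol by Euler's criterion: (-115/97) ≡ (-115)^48 ≡ 1 (mod 97), i.e. (-115/97) = 1.
(-115/97) = 1, so 97 splits.

splits completely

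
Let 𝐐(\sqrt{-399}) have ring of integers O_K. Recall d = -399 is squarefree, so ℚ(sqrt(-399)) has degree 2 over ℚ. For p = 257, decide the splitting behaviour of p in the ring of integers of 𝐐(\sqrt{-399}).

remains prime (inert)

Since -399 ≡ 1 mod 4, the ring of integers is ℤ[(1+√-399)/2] with discriminant -399.
disc(K) = -399 is not divisible by 257; 257 is unramified.
Compute (-399/257) via Euler: 115^((257-1)/2) mod 257 = 256, so (-399/257) = -1.
Legendre symbol -1 ⇒ 257 is inert.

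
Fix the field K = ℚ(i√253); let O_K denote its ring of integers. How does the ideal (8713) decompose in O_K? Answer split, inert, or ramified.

d = -253 ≡ 3 (mod 4), so O_K = ℤ[√-253] and disc(K) = 4d = -1012.
8713 ∤ -1012, so 8713 is unramified.
Compute (-253/8713) via Euler: 8460^((8713-1)/2) mod 8713 = 8712, so (-253/8713) = -1.
d is a non-residue mod p, hence 8713 remains inert in O_K.

p is inert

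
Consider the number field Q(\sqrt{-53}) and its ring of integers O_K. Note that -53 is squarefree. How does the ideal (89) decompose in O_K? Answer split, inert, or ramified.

89 splits in O_K

d = -53 ≡ 3 (mod 4), so O_K = ℤ[√-53] and disc(K) = 4d = -212.
89 ∤ -212, so 89 is unramified.
Compute (-53/89) via Euler: 36^((89-1)/2) mod 89 = 1, so (-53/89) = 1.
d is a quadratic residue mod p, hence 89 splits in O_K.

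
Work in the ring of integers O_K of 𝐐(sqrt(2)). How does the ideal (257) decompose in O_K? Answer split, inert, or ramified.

2 mod 4 = 2, hence disc K = 4·2 = 8 and O_K = ℤ[√2].
disc(K) = 8 is not divisible by 257; 257 is unramified.
Euler's criterion: 2^128 mod 257 = 1. Thus (2|257) = 1.
d is a quadratic residue mod p, hence 257 splits in O_K.

p splits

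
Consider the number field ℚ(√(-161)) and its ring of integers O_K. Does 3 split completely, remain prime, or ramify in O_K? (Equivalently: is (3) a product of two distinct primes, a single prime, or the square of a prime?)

split

d = -161 ≡ 3 (mod 4), so O_K = ℤ[√-161] and disc(K) = 4d = -644.
3 ∤ -644, so 3 is unramified.
(-161/3) = 1^1 mod 3 = 1, giving Legendre symbol 1.
d is a quadratic residue mod p, hence 3 splits in O_K.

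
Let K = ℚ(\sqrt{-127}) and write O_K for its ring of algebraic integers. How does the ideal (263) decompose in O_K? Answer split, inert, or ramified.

split — (263) = 𝔭₁𝔭₂ with 𝔭₁ ≠ 𝔭₂

Since -127 ≡ 1 mod 4, the ring of integers is ℤ[(1+√-127)/2] with discriminant -127.
disc(K) = -127 is not divisible by 263; 263 is unramified.
Compute (-127/263) via Euler: 136^((263-1)/2) mod 263 = 1, so (-127/263) = 1.
d is a quadratic residue mod p, hence 263 splits in O_K.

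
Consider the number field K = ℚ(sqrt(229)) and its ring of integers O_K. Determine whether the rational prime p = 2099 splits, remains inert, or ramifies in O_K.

Since 229 ≡ 1 mod 4, the ring of integers is ℤ[(1+√229)/2] with discriminant 229.
disc(K) = 229 is not divisible by 2099; 2099 is unramified.
(229/2099) = 229^1049 mod 2099 = 2098, giving Legendre symbol -1.
(229/2099) = -1, so 2099 is inert.

2099 remains inert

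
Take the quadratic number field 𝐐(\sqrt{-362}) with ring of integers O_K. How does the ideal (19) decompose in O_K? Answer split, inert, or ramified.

p is inert

d = -362 ≡ 2 (mod 4), so O_K = ℤ[√-362] and disc(K) = 4d = -1448.
19 ∤ -1448, so 19 is unramified.
Euler's criterion: (-362)^9 mod 19 = 18. Thus (-362|19) = -1.
(-362/19) = -1, so 19 is inert.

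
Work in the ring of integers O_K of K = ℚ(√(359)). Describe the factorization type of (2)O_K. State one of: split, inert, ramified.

ramifies in O_K

Since 359 ≢ 1 mod 4, the ring of integers is ℤ[√359] with discriminant 4·359 = 1436.
2 divides disc(K) = 1436, so 2 ramifies.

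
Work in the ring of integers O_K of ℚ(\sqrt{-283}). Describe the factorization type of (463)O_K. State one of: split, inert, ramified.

-283 mod 4 = 1, hence disc K = -283 and O_K = ℤ[(1+√-283)/2].
Since gcd(463, -283) = 1 the prime 463 does not ramify.
Legendre symbol by Euler's criterion: (-283/463) ≡ (-283)^231 ≡ 462 (mod 463), i.e. (-283/463) = -1.
d is a non-residue mod p, hence 463 remains inert in O_K.

inert — (463) stays prime in O_K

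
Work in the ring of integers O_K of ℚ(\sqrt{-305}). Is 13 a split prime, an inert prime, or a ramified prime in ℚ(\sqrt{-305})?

Since -305 ≢ 1 mod 4, the ring of integers is ℤ[√-305] with discriminant 4·(-305) = -1220.
13 ∤ -1220, so 13 is unramified.
Euler's criterion: (-305)^6 mod 13 = 12. Thus (-305|13) = -1.
Legendre symbol -1 ⇒ 13 is inert.

inert — (13) stays prime in O_K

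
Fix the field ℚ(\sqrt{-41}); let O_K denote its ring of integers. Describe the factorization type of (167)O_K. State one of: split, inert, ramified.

-41 mod 4 = 3, hence disc K = 4·(-41) = -164 and O_K = ℤ[√-41].
167 ∤ -164, so 167 is unramified.
Euler's criterion: (-41)^83 mod 167 = 1. Thus (-41|167) = 1.
Legendre symbol 1 ⇒ 167 is split.

split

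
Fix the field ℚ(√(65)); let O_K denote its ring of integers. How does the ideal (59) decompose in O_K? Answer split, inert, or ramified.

65 mod 4 = 1, hence disc K = 65 and O_K = ℤ[(1+√65)/2].
Since gcd(59, 65) = 1 the prime 59 does not ramify.
Compute (65/59) via Euler: 6^((59-1)/2) mod 59 = 58, so (65/59) = -1.
d is a non-residue mod p, hence 59 remains inert in O_K.

inert — (59) stays prime in O_K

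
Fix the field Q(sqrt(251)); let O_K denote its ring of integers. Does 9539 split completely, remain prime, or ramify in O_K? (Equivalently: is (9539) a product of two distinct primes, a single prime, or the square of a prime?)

Since 251 ≢ 1 mod 4, the ring of integers is ℤ[√251] with discriminant 4·251 = 1004.
9539 ∤ 1004, so 9539 is unramified.
(251/9539) = 251^4769 mod 9539 = 9538, giving Legendre symbol -1.
Legendre symbol -1 ⇒ 9539 is inert.

inert — (9539) stays prime in O_K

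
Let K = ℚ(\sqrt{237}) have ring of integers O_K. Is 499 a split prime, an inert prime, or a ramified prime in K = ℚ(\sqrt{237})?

splits completely

Since 237 ≡ 1 mod 4, the ring of integers is ℤ[(1+√237)/2] with discriminant 237.
Since gcd(499, 237) = 1 the prime 499 does not ramify.
Compute (237/499) via Euler: 237^((499-1)/2) mod 499 = 1, so (237/499) = 1.
(237/499) = 1, so 499 splits.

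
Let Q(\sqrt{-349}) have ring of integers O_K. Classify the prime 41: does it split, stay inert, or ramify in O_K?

-349 mod 4 = 3, hence disc K = 4·(-349) = -1396 and O_K = ℤ[√-349].
disc(K) = -1396 is not divisible by 41; 41 is unramified.
Compute (-349/41) via Euler: 20^((41-1)/2) mod 41 = 1, so (-349/41) = 1.
d is a quadratic residue mod p, hence 41 splits in O_K.

split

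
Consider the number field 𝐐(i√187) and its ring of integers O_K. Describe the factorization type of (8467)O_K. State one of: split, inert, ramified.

d = -187 ≡ 1 (mod 4), so O_K = ℤ[(1+√-187)/2] and disc(K) = d = -187.
Since gcd(8467, -187) = 1 the prime 8467 does not ramify.
(-187/8467) = 8280^4233 mod 8467 = 8466, giving Legendre symbol -1.
Legendre symbol -1 ⇒ 8467 is inert.

8467 remains inert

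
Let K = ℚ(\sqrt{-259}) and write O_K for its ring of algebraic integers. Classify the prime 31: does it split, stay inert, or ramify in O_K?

-259 mod 4 = 1, hence disc K = -259 and O_K = ℤ[(1+√-259)/2].
Since gcd(31, -259) = 1 the prime 31 does not ramify.
Legendre symbol by Euler's criterion: (-259/31) ≡ (-259)^15 ≡ 1 (mod 31), i.e. (-259/31) = 1.
d is a quadratic residue mod p, hence 31 splits in O_K.

split — (31) = 𝔭₁𝔭₂ with 𝔭₁ ≠ 𝔭₂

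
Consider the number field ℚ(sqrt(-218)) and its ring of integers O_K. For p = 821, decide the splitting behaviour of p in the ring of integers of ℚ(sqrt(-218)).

split — (821) = 𝔭₁𝔭₂ with 𝔭₁ ≠ 𝔭₂

-218 mod 4 = 2, hence disc K = 4·(-218) = -872 and O_K = ℤ[√-218].
Since gcd(821, -872) = 1 the prime 821 does not ramify.
(-218/821) = 603^410 mod 821 = 1, giving Legendre symbol 1.
(-218/821) = 1, so 821 splits.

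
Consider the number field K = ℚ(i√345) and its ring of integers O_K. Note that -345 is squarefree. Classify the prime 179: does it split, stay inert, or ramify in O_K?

splits completely

d = -345 ≡ 3 (mod 4), so O_K = ℤ[√-345] and disc(K) = 4d = -1380.
Since gcd(179, -1380) = 1 the prime 179 does not ramify.
Compute (-345/179) via Euler: 13^((179-1)/2) mod 179 = 1, so (-345/179) = 1.
d is a quadratic residue mod p, hence 179 splits in O_K.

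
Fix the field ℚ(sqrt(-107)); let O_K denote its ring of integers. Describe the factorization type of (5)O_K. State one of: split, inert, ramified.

remains prime (inert)

Since -107 ≡ 1 mod 4, the ring of integers is ℤ[(1+√-107)/2] with discriminant -107.
Since gcd(5, -107) = 1 the prime 5 does not ramify.
(-107/5) = 3^2 mod 5 = 4, giving Legendre symbol -1.
d is a non-residue mod p, hence 5 remains inert in O_K.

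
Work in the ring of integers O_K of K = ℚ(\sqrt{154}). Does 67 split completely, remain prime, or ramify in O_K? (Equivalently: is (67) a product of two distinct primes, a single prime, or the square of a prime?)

d = 154 ≡ 2 (mod 4), so O_K = ℤ[√154] and disc(K) = 4d = 616.
disc(K) = 616 is not divisible by 67; 67 is unramified.
(154/67) = 20^33 mod 67 = 66, giving Legendre symbol -1.
d is a non-residue mod p, hence 67 remains inert in O_K.

inert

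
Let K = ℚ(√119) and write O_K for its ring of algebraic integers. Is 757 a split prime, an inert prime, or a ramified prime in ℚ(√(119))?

splits completely

Since 119 ≢ 1 mod 4, the ring of integers is ℤ[√119] with discriminant 4·119 = 476.
disc(K) = 476 is not divisible by 757; 757 is unramified.
(119/757) = 119^378 mod 757 = 1, giving Legendre symbol 1.
Legendre symbol 1 ⇒ 757 is split.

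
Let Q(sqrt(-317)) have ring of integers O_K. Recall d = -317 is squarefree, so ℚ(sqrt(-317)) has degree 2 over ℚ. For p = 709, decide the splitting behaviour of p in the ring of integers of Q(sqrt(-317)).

709 remains inert

d = -317 ≡ 3 (mod 4), so O_K = ℤ[√-317] and disc(K) = 4d = -1268.
disc(K) = -1268 is not divisible by 709; 709 is unramified.
(-317/709) = 392^354 mod 709 = 708, giving Legendre symbol -1.
(-317/709) = -1, so 709 is inert.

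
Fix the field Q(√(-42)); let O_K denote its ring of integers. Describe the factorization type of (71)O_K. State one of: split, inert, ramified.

split

Since -42 ≢ 1 mod 4, the ring of integers is ℤ[√-42] with discriminant 4·(-42) = -168.
71 ∤ -168, so 71 is unramified.
(-42/71) = 29^35 mod 71 = 1, giving Legendre symbol 1.
(-42/71) = 1, so 71 splits.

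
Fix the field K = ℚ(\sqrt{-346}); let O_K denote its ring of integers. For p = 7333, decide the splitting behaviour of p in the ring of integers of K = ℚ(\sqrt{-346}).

-346 mod 4 = 2, hence disc K = 4·(-346) = -1384 and O_K = ℤ[√-346].
disc(K) = -1384 is not divisible by 7333; 7333 is unramified.
Euler's criterion: (-346)^3666 mod 7333 = 7332. Thus (-346|7333) = -1.
Legendre symbol -1 ⇒ 7333 is inert.

7333 remains inert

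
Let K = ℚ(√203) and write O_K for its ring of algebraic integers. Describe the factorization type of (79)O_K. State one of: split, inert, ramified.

79 splits in O_K

d = 203 ≡ 3 (mod 4), so O_K = ℤ[√203] and disc(K) = 4d = 812.
79 ∤ 812, so 79 is unramified.
Euler's criterion: 203^39 mod 79 = 1. Thus (203|79) = 1.
Legendre symbol 1 ⇒ 79 is split.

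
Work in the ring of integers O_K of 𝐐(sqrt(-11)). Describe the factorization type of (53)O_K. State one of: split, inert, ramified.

Since -11 ≡ 1 mod 4, the ring of integers is ℤ[(1+√-11)/2] with discriminant -11.
disc(K) = -11 is not divisible by 53; 53 is unramified.
Euler's criterion: (-11)^26 mod 53 = 1. Thus (-11|53) = 1.
(-11/53) = 1, so 53 splits.

p splits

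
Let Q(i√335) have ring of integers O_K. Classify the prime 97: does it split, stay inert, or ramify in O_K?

d = -335 ≡ 1 (mod 4), so O_K = ℤ[(1+√-335)/2] and disc(K) = d = -335.
disc(K) = -335 is not divisible by 97; 97 is unramified.
(-335/97) = 53^48 mod 97 = 1, giving Legendre symbol 1.
d is a quadratic residue mod p, hence 97 splits in O_K.

p splits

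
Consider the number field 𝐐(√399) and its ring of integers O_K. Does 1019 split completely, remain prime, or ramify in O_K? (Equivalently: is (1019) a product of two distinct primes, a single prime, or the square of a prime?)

remains prime (inert)

Since 399 ≢ 1 mod 4, the ring of integers is ℤ[√399] with discriminant 4·399 = 1596.
disc(K) = 1596 is not divisible by 1019; 1019 is unramified.
(399/1019) = 399^509 mod 1019 = 1018, giving Legendre symbol -1.
d is a non-residue mod p, hence 1019 remains inert in O_K.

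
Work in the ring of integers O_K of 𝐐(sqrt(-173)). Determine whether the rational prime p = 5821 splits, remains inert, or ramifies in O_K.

5821 remains inert

Since -173 ≢ 1 mod 4, the ring of integers is ℤ[√-173] with discriminant 4·(-173) = -692.
Since gcd(5821, -692) = 1 the prime 5821 does not ramify.
Euler's criterion: (-173)^2910 mod 5821 = 5820. Thus (-173|5821) = -1.
Legendre symbol -1 ⇒ 5821 is inert.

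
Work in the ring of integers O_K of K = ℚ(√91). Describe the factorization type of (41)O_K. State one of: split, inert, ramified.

91 mod 4 = 3, hence disc K = 4·91 = 364 and O_K = ℤ[√91].
Since gcd(41, 364) = 1 the prime 41 does not ramify.
Euler's criterion: 91^20 mod 41 = 1. Thus (91|41) = 1.
(91/41) = 1, so 41 splits.

split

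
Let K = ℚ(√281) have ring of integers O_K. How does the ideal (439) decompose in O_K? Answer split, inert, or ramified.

split

d = 281 ≡ 1 (mod 4), so O_K = ℤ[(1+√281)/2] and disc(K) = d = 281.
439 ∤ 281, so 439 is unramified.
Euler's criterion: 281^219 mod 439 = 1. Thus (281|439) = 1.
(281/439) = 1, so 439 splits.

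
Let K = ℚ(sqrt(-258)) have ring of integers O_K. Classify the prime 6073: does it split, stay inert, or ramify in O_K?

splits completely

d = -258 ≡ 2 (mod 4), so O_K = ℤ[√-258] and disc(K) = 4d = -1032.
6073 ∤ -1032, so 6073 is unramified.
(-258/6073) = 5815^3036 mod 6073 = 1, giving Legendre symbol 1.
Legendre symbol 1 ⇒ 6073 is split.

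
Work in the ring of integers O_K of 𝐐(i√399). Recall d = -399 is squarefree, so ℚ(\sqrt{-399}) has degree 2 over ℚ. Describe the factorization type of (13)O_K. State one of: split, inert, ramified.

split

d = -399 ≡ 1 (mod 4), so O_K = ℤ[(1+√-399)/2] and disc(K) = d = -399.
Since gcd(13, -399) = 1 the prime 13 does not ramify.
Legendre symbol by Euler's criterion: (-399/13) ≡ (-399)^6 ≡ 1 (mod 13), i.e. (-399/13) = 1.
Legendre symbol 1 ⇒ 13 is split.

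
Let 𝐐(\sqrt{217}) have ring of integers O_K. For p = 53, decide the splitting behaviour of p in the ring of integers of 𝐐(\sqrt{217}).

inert

d = 217 ≡ 1 (mod 4), so O_K = ℤ[(1+√217)/2] and disc(K) = d = 217.
53 ∤ 217, so 53 is unramified.
(217/53) = 5^26 mod 53 = 52, giving Legendre symbol -1.
d is a non-residue mod p, hence 53 remains inert in O_K.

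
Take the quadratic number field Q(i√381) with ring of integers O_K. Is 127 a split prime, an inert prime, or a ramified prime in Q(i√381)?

-381 mod 4 = 3, hence disc K = 4·(-381) = -1524 and O_K = ℤ[√-381].
disc(K) = -1524 = 127·(-12), so p = 127 is ramified.

ramified — (127) = 𝔭²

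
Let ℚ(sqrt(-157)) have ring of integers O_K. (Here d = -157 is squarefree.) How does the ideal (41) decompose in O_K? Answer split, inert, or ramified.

d = -157 ≡ 3 (mod 4), so O_K = ℤ[√-157] and disc(K) = 4d = -628.
Since gcd(41, -628) = 1 the prime 41 does not ramify.
Legendre symbol by Euler's criterion: (-157/41) ≡ (-157)^20 ≡ 40 (mod 41), i.e. (-157/41) = -1.
(-157/41) = -1, so 41 is inert.

p is inert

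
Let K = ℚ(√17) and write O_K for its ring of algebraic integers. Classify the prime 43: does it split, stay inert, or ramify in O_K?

split — (43) = 𝔭₁𝔭₂ with 𝔭₁ ≠ 𝔭₂

d = 17 ≡ 1 (mod 4), so O_K = ℤ[(1+√17)/2] and disc(K) = d = 17.
43 ∤ 17, so 43 is unramified.
Euler's criterion: 17^21 mod 43 = 1. Thus (17|43) = 1.
Legendre symbol 1 ⇒ 43 is split.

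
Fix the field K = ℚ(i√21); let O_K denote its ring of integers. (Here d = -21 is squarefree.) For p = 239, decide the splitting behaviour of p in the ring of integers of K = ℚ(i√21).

p splits

-21 mod 4 = 3, hence disc K = 4·(-21) = -84 and O_K = ℤ[√-21].
239 ∤ -84, so 239 is unramified.
Legendre symbol by Euler's criterion: (-21/239) ≡ (-21)^119 ≡ 1 (mod 239), i.e. (-21/239) = 1.
d is a quadratic residue mod p, hence 239 splits in O_K.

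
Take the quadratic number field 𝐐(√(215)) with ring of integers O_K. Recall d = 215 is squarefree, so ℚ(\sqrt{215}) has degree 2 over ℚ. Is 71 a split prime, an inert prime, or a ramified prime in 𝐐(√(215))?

215 mod 4 = 3, hence disc K = 4·215 = 860 and O_K = ℤ[√215].
71 ∤ 860, so 71 is unramified.
Compute (215/71) via Euler: 2^((71-1)/2) mod 71 = 1, so (215/71) = 1.
d is a quadratic residue mod p, hence 71 splits in O_K.

splits completely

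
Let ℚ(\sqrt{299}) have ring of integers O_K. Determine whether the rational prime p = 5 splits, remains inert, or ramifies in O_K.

d = 299 ≡ 3 (mod 4), so O_K = ℤ[√299] and disc(K) = 4d = 1196.
Since gcd(5, 1196) = 1 the prime 5 does not ramify.
(299/5) = 4^2 mod 5 = 1, giving Legendre symbol 1.
Legendre symbol 1 ⇒ 5 is split.

splits completely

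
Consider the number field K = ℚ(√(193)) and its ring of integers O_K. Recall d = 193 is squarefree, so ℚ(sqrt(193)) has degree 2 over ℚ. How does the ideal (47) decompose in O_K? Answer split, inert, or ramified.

Since 193 ≡ 1 mod 4, the ring of integers is ℤ[(1+√193)/2] with discriminant 193.
47 ∤ 193, so 47 is unramified.
Compute (193/47) via Euler: 5^((47-1)/2) mod 47 = 46, so (193/47) = -1.
Legendre symbol -1 ⇒ 47 is inert.

inert — (47) stays prime in O_K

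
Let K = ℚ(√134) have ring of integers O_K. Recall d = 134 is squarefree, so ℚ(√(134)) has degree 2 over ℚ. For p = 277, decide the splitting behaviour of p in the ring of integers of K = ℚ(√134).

277 remains inert

d = 134 ≡ 2 (mod 4), so O_K = ℤ[√134] and disc(K) = 4d = 536.
Since gcd(277, 536) = 1 the prime 277 does not ramify.
Compute (134/277) via Euler: 134^((277-1)/2) mod 277 = 276, so (134/277) = -1.
d is a non-residue mod p, hence 277 remains inert in O_K.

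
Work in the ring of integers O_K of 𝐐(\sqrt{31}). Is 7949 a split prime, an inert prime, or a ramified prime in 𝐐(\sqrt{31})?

p is inert

31 mod 4 = 3, hence disc K = 4·31 = 124 and O_K = ℤ[√31].
Since gcd(7949, 124) = 1 the prime 7949 does not ramify.
Legendre symbol by Euler's criterion: (31/7949) ≡ 31^3974 ≡ 7948 (mod 7949), i.e. (31/7949) = -1.
(31/7949) = -1, so 7949 is inert.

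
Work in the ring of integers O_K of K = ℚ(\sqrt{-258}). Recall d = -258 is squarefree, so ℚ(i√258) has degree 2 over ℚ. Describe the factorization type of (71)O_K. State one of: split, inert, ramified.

inert — (71) stays prime in O_K

-258 mod 4 = 2, hence disc K = 4·(-258) = -1032 and O_K = ℤ[√-258].
disc(K) = -1032 is not divisible by 71; 71 is unramified.
Compute (-258/71) via Euler: 26^((71-1)/2) mod 71 = 70, so (-258/71) = -1.
Legendre symbol -1 ⇒ 71 is inert.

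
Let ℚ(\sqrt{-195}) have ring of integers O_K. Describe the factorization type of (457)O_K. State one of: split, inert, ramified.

-195 mod 4 = 1, hence disc K = -195 and O_K = ℤ[(1+√-195)/2].
457 ∤ -195, so 457 is unramified.
Compute (-195/457) via Euler: 262^((457-1)/2) mod 457 = 1, so (-195/457) = 1.
(-195/457) = 1, so 457 splits.

split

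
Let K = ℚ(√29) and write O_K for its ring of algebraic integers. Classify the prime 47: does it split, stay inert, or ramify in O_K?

d = 29 ≡ 1 (mod 4), so O_K = ℤ[(1+√29)/2] and disc(K) = d = 29.
Since gcd(47, 29) = 1 the prime 47 does not ramify.
Legendre symbol by Euler's criterion: (29/47) ≡ 29^23 ≡ 46 (mod 47), i.e. (29/47) = -1.
(29/47) = -1, so 47 is inert.

p is inert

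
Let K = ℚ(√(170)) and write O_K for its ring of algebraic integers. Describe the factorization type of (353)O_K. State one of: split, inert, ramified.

inert

d = 170 ≡ 2 (mod 4), so O_K = ℤ[√170] and disc(K) = 4d = 680.
353 ∤ 680, so 353 is unramified.
(170/353) = 170^176 mod 353 = 352, giving Legendre symbol -1.
d is a non-residue mod p, hence 353 remains inert in O_K.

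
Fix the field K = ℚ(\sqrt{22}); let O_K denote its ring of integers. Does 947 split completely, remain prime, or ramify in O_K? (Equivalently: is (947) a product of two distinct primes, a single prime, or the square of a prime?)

split

d = 22 ≡ 2 (mod 4), so O_K = ℤ[√22] and disc(K) = 4d = 88.
947 ∤ 88, so 947 is unramified.
Compute (22/947) via Euler: 22^((947-1)/2) mod 947 = 1, so (22/947) = 1.
(22/947) = 1, so 947 splits.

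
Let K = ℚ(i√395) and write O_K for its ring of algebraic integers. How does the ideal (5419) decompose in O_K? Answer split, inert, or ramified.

-395 mod 4 = 1, hence disc K = -395 and O_K = ℤ[(1+√-395)/2].
Since gcd(5419, -395) = 1 the prime 5419 does not ramify.
(-395/5419) = 5024^2709 mod 5419 = 5418, giving Legendre symbol -1.
(-395/5419) = -1, so 5419 is inert.

5419 remains inert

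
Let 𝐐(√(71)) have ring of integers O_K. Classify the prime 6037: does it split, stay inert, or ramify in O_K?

Since 71 ≢ 1 mod 4, the ring of integers is ℤ[√71] with discriminant 4·71 = 284.
6037 ∤ 284, so 6037 is unramified.
Euler's criterion: 71^3018 mod 6037 = 1. Thus (71|6037) = 1.
Legendre symbol 1 ⇒ 6037 is split.

split — (6037) = 𝔭₁𝔭₂ with 𝔭₁ ≠ 𝔭₂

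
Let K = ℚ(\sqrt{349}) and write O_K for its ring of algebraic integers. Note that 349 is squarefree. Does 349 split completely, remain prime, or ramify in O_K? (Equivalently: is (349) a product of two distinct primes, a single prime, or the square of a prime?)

349 mod 4 = 1, hence disc K = 349 and O_K = ℤ[(1+√349)/2].
disc(K) = 349 = 349·1, so p = 349 is ramified.

349 is ramified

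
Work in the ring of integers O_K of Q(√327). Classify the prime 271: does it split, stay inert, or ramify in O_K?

271 splits in O_K

Since 327 ≢ 1 mod 4, the ring of integers is ℤ[√327] with discriminant 4·327 = 1308.
271 ∤ 1308, so 271 is unramified.
Euler's criterion: 327^135 mod 271 = 1. Thus (327|271) = 1.
(327/271) = 1, so 271 splits.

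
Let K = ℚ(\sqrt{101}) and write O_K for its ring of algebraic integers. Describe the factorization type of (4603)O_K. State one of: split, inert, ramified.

101 mod 4 = 1, hence disc K = 101 and O_K = ℤ[(1+√101)/2].
4603 ∤ 101, so 4603 is unramified.
Compute (101/4603) via Euler: 101^((4603-1)/2) mod 4603 = 1, so (101/4603) = 1.
d is a quadratic residue mod p, hence 4603 splits in O_K.

split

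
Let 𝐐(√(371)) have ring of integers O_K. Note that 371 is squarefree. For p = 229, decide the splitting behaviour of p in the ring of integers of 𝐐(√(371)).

371 mod 4 = 3, hence disc K = 4·371 = 1484 and O_K = ℤ[√371].
Since gcd(229, 1484) = 1 the prime 229 does not ramify.
Legendre symbol by Euler's criterion: (371/229) ≡ 371^114 ≡ 228 (mod 229), i.e. (371/229) = -1.
(371/229) = -1, so 229 is inert.

remains prime (inert)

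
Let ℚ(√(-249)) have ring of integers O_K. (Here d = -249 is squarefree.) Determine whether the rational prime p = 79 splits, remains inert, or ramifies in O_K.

split

d = -249 ≡ 3 (mod 4), so O_K = ℤ[√-249] and disc(K) = 4d = -996.
Since gcd(79, -996) = 1 the prime 79 does not ramify.
Euler's criterion: (-249)^39 mod 79 = 1. Thus (-249|79) = 1.
(-249/79) = 1, so 79 splits.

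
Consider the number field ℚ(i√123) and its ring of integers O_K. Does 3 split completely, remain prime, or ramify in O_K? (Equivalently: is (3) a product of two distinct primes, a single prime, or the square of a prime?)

-123 mod 4 = 1, hence disc K = -123 and O_K = ℤ[(1+√-123)/2].
disc(K) = -123 = 3·(-41), so p = 3 is ramified.

ramifies in O_K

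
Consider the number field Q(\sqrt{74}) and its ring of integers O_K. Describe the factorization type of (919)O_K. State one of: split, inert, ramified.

p is inert

Since 74 ≢ 1 mod 4, the ring of integers is ℤ[√74] with discriminant 4·74 = 296.
Since gcd(919, 296) = 1 the prime 919 does not ramify.
Euler's criterion: 74^459 mod 919 = 918. Thus (74|919) = -1.
d is a non-residue mod p, hence 919 remains inert in O_K.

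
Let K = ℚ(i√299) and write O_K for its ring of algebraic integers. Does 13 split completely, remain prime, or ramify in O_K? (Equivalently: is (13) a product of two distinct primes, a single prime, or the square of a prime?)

d = -299 ≡ 1 (mod 4), so O_K = ℤ[(1+√-299)/2] and disc(K) = d = -299.
disc(K) = -299 = 13·(-23), so p = 13 is ramified.

ramified — (13) = 𝔭²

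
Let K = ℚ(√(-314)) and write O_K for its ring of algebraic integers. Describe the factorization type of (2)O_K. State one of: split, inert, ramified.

ramifies in O_K

-314 mod 4 = 2, hence disc K = 4·(-314) = -1256 and O_K = ℤ[√-314].
Ramification test: 2 | -1256. The prime 2 ramifies in K.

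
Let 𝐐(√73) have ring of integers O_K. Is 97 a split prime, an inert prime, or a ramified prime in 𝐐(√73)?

97 splits in O_K

Since 73 ≡ 1 mod 4, the ring of integers is ℤ[(1+√73)/2] with discriminant 73.
97 ∤ 73, so 97 is unramified.
Compute (73/97) via Euler: 73^((97-1)/2) mod 97 = 1, so (73/97) = 1.
d is a quadratic residue mod p, hence 97 splits in O_K.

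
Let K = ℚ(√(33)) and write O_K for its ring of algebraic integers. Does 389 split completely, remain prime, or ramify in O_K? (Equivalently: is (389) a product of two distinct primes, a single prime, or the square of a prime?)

Since 33 ≡ 1 mod 4, the ring of integers is ℤ[(1+√33)/2] with discriminant 33.
Since gcd(389, 33) = 1 the prime 389 does not ramify.
(33/389) = 33^194 mod 389 = 388, giving Legendre symbol -1.
(33/389) = -1, so 389 is inert.

p is inert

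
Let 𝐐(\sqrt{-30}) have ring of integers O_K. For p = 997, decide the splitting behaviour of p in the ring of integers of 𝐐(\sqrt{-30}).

splits completely

-30 mod 4 = 2, hence disc K = 4·(-30) = -120 and O_K = ℤ[√-30].
disc(K) = -120 is not divisible by 997; 997 is unramified.
(-30/997) = 967^498 mod 997 = 1, giving Legendre symbol 1.
(-30/997) = 1, so 997 splits.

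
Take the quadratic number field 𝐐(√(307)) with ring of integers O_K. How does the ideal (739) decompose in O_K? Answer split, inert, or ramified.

Since 307 ≢ 1 mod 4, the ring of integers is ℤ[√307] with discriminant 4·307 = 1228.
Since gcd(739, 1228) = 1 the prime 739 does not ramify.
Legendre symbol by Euler's criterion: (307/739) ≡ 307^369 ≡ 1 (mod 739), i.e. (307/739) = 1.
d is a quadratic residue mod p, hence 739 splits in O_K.

splits completely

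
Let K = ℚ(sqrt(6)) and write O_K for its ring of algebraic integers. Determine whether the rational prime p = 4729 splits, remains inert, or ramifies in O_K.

d = 6 ≡ 2 (mod 4), so O_K = ℤ[√6] and disc(K) = 4d = 24.
4729 ∤ 24, so 4729 is unramified.
Compute (6/4729) via Euler: 6^((4729-1)/2) mod 4729 = 1, so (6/4729) = 1.
Legendre symbol 1 ⇒ 4729 is split.

splits completely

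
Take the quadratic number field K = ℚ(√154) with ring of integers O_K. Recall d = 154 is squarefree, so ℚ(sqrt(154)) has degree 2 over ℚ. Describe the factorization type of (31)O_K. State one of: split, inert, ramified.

inert — (31) stays prime in O_K

d = 154 ≡ 2 (mod 4), so O_K = ℤ[√154] and disc(K) = 4d = 616.
31 ∤ 616, so 31 is unramified.
Euler's criterion: 154^15 mod 31 = 30. Thus (154|31) = -1.
(154/31) = -1, so 31 is inert.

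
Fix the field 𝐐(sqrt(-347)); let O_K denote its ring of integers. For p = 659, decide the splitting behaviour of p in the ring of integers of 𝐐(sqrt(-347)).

remains prime (inert)

d = -347 ≡ 1 (mod 4), so O_K = ℤ[(1+√-347)/2] and disc(K) = d = -347.
659 ∤ -347, so 659 is unramified.
Euler's criterion: (-347)^329 mod 659 = 658. Thus (-347|659) = -1.
d is a non-residue mod p, hence 659 remains inert in O_K.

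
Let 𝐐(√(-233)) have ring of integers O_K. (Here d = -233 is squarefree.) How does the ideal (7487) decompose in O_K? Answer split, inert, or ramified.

Since -233 ≢ 1 mod 4, the ring of integers is ℤ[√-233] with discriminant 4·(-233) = -932.
Since gcd(7487, -932) = 1 the prime 7487 does not ramify.
Euler's criterion: (-233)^3743 mod 7487 = 7486. Thus (-233|7487) = -1.
Legendre symbol -1 ⇒ 7487 is inert.

inert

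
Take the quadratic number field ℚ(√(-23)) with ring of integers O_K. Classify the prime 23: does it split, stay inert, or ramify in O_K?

ramified — (23) = 𝔭²

d = -23 ≡ 1 (mod 4), so O_K = ℤ[(1+√-23)/2] and disc(K) = d = -23.
disc(K) = -23 = 23·(-1), so p = 23 is ramified.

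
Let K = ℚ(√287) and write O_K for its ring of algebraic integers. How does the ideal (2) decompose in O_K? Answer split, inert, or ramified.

Since 287 ≢ 1 mod 4, the ring of integers is ℤ[√287] with discriminant 4·287 = 1148.
Ramification test: 2 | 1148. The prime 2 ramifies in K.

ramifies in O_K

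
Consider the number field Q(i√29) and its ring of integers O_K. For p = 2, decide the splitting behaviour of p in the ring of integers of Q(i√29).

2 is ramified

-29 mod 4 = 3, hence disc K = 4·(-29) = -116 and O_K = ℤ[√-29].
2 divides disc(K) = -116, so 2 ramifies.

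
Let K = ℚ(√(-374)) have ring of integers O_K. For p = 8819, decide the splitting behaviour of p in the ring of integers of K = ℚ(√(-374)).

p splits

-374 mod 4 = 2, hence disc K = 4·(-374) = -1496 and O_K = ℤ[√-374].
disc(K) = -1496 is not divisible by 8819; 8819 is unramified.
Legendre symbol by Euler's criterion: (-374/8819) ≡ (-374)^4409 ≡ 1 (mod 8819), i.e. (-374/8819) = 1.
d is a quadratic residue mod p, hence 8819 splits in O_K.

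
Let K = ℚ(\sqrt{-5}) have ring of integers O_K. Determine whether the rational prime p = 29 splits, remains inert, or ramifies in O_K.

split — (29) = 𝔭₁𝔭₂ with 𝔭₁ ≠ 𝔭₂

Since -5 ≢ 1 mod 4, the ring of integers is ℤ[√-5] with discriminant 4·(-5) = -20.
disc(K) = -20 is not divisible by 29; 29 is unramified.
Legendre symbol by Euler's criterion: (-5/29) ≡ (-5)^14 ≡ 1 (mod 29), i.e. (-5/29) = 1.
d is a quadratic residue mod p, hence 29 splits in O_K.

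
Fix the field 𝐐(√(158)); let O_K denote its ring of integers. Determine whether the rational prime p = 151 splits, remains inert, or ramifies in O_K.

remains prime (inert)

Since 158 ≢ 1 mod 4, the ring of integers is ℤ[√158] with discriminant 4·158 = 632.
disc(K) = 632 is not divisible by 151; 151 is unramified.
Euler's criterion: 158^75 mod 151 = 150. Thus (158|151) = -1.
Legendre symbol -1 ⇒ 151 is inert.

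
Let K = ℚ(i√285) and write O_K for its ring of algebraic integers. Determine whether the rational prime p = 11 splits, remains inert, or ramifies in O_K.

splits completely

-285 mod 4 = 3, hence disc K = 4·(-285) = -1140 and O_K = ℤ[√-285].
11 ∤ -1140, so 11 is unramified.
Legendre symbol by Euler's criterion: (-285/11) ≡ (-285)^5 ≡ 1 (mod 11), i.e. (-285/11) = 1.
(-285/11) = 1, so 11 splits.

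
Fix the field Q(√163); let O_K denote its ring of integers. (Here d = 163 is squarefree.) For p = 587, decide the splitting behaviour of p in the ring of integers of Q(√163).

163 mod 4 = 3, hence disc K = 4·163 = 652 and O_K = ℤ[√163].
587 ∤ 652, so 587 is unramified.
(163/587) = 163^293 mod 587 = 1, giving Legendre symbol 1.
d is a quadratic residue mod p, hence 587 splits in O_K.

split — (587) = 𝔭₁𝔭₂ with 𝔭₁ ≠ 𝔭₂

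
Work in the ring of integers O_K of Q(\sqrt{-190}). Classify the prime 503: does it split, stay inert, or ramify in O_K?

d = -190 ≡ 2 (mod 4), so O_K = ℤ[√-190] and disc(K) = 4d = -760.
Since gcd(503, -760) = 1 the prime 503 does not ramify.
Euler's criterion: (-190)^251 mod 503 = 502. Thus (-190|503) = -1.
d is a non-residue mod p, hence 503 remains inert in O_K.

inert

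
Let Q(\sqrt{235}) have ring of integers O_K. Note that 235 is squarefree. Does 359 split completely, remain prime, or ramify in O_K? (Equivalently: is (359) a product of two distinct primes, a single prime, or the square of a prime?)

split

Since 235 ≢ 1 mod 4, the ring of integers is ℤ[√235] with discriminant 4·235 = 940.
Since gcd(359, 940) = 1 the prime 359 does not ramify.
Legendre symbol by Euler's criterion: (235/359) ≡ 235^179 ≡ 1 (mod 359), i.e. (235/359) = 1.
d is a quadratic residue mod p, hence 359 splits in O_K.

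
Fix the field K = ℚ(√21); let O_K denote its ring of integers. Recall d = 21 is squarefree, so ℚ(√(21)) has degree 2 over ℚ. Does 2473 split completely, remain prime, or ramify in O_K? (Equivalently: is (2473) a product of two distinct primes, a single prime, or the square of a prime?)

Since 21 ≡ 1 mod 4, the ring of integers is ℤ[(1+√21)/2] with discriminant 21.
disc(K) = 21 is not divisible by 2473; 2473 is unramified.
Legendre symbol by Euler's criterion: (21/2473) ≡ 21^1236 ≡ 1 (mod 2473), i.e. (21/2473) = 1.
(21/2473) = 1, so 2473 splits.

p splits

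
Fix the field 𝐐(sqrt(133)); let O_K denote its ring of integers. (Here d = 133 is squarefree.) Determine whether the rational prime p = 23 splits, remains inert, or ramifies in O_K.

p splits

Since 133 ≡ 1 mod 4, the ring of integers is ℤ[(1+√133)/2] with discriminant 133.
23 ∤ 133, so 23 is unramified.
Euler's criterion: 133^11 mod 23 = 1. Thus (133|23) = 1.
Legendre symbol 1 ⇒ 23 is split.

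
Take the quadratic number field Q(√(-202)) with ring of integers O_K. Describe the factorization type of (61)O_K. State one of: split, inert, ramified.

61 splits in O_K

-202 mod 4 = 2, hence disc K = 4·(-202) = -808 and O_K = ℤ[√-202].
61 ∤ -808, so 61 is unramified.
Compute (-202/61) via Euler: 42^((61-1)/2) mod 61 = 1, so (-202/61) = 1.
(-202/61) = 1, so 61 splits.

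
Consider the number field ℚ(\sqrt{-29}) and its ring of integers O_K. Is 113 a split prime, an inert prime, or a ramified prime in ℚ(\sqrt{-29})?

d = -29 ≡ 3 (mod 4), so O_K = ℤ[√-29] and disc(K) = 4d = -116.
disc(K) = -116 is not divisible by 113; 113 is unramified.
Legendre symbol by Euler's criterion: (-29/113) ≡ (-29)^56 ≡ 112 (mod 113), i.e. (-29/113) = -1.
Legendre symbol -1 ⇒ 113 is inert.

inert — (113) stays prime in O_K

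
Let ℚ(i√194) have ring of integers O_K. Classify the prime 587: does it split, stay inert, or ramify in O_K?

inert — (587) stays prime in O_K

-194 mod 4 = 2, hence disc K = 4·(-194) = -776 and O_K = ℤ[√-194].
587 ∤ -776, so 587 is unramified.
Legendre symbol by Euler's criterion: (-194/587) ≡ (-194)^293 ≡ 586 (mod 587), i.e. (-194/587) = -1.
Legendre symbol -1 ⇒ 587 is inert.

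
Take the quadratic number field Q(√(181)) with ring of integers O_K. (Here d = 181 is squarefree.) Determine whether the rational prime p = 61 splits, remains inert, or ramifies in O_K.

181 mod 4 = 1, hence disc K = 181 and O_K = ℤ[(1+√181)/2].
Since gcd(61, 181) = 1 the prime 61 does not ramify.
Legendre symbol by Euler's criterion: (181/61) ≡ 181^30 ≡ 60 (mod 61), i.e. (181/61) = -1.
(181/61) = -1, so 61 is inert.

61 remains inert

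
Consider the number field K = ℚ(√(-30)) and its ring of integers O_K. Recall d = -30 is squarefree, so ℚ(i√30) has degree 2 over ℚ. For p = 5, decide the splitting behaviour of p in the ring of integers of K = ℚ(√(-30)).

Since -30 ≢ 1 mod 4, the ring of integers is ℤ[√-30] with discriminant 4·(-30) = -120.
5 divides disc(K) = -120, so 5 ramifies.

ramified — (5) = 𝔭²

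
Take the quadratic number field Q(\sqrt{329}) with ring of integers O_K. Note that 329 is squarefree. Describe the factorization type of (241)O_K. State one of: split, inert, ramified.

Since 329 ≡ 1 mod 4, the ring of integers is ℤ[(1+√329)/2] with discriminant 329.
241 ∤ 329, so 241 is unramified.
(329/241) = 88^120 mod 241 = 240, giving Legendre symbol -1.
(329/241) = -1, so 241 is inert.

inert — (241) stays prime in O_K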